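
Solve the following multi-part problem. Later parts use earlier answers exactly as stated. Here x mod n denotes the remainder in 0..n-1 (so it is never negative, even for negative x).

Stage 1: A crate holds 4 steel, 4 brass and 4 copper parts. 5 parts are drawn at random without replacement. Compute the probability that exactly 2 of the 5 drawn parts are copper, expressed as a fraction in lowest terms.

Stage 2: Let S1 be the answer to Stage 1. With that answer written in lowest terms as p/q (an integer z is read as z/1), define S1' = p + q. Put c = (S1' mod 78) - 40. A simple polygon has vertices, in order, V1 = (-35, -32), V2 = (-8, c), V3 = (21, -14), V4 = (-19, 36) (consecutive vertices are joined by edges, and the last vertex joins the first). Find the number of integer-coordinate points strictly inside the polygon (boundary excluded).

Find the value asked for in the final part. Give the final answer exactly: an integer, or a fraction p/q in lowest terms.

903

Stage 1: total draws C(12,5) = 792; favorable C(4,2)*C(8,3) = 336; P = 14/33; answer 14/33
Stage 2: S1 = 14/33; threaded value p + q = 47; c = 7; cross terms: (-35*7 - -8*-32)=-501, (-8*-14 - 21*7)=-35, (21*36 - -19*-14)=490, (-19*-32 - -35*36)=1868; twice the area = |1822| = 1822; area = 911; boundary points = 3 + 1 + 10 + 4 = 18; strictly interior points = area - boundary/2 + 1 = 903; answer 903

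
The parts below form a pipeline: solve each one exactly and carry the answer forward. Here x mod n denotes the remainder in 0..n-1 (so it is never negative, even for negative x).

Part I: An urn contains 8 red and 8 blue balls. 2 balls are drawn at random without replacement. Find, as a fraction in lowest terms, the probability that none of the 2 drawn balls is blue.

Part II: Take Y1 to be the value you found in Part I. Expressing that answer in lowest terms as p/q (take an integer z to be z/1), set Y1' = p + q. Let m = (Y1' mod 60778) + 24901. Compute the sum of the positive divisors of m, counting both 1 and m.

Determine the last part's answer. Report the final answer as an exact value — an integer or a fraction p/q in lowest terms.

38532

Part I: total draws C(16,2) = 120; favorable C(8,2) = 28; P = 7/30; answer 7/30
Part II: Y1 = 7/30; threaded value p + q = 37; m = 24938; 24938 = 2 * 37 * 337; sigma = (1 + 2) * (1 + 37) * (1 + 337) = 3 * 38 * 338 = 38532; answer 38532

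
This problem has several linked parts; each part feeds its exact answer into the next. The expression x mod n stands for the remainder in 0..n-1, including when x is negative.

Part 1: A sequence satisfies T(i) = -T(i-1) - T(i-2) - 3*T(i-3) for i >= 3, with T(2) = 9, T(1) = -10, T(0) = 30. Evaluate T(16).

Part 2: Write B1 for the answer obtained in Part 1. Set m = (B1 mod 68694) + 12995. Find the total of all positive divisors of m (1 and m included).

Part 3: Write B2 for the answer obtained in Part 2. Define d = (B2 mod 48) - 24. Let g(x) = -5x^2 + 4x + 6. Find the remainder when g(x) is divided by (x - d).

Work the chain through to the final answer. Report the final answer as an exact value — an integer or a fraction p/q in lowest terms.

-6

Part 1: T(3) = -1*(9) - 1*(-10) - 3*(30) = -89; iterating: T(3)=-89, T(4)=110, T(5)=-48, T(6)=205, T(7)=-487, T(8)=426, T(9)=-554, T(10)=1589, T(11)=-2313, T(12)=2386, T(13)=-4840, T(14)=9393, T(15)=-11711, T(16)=16838; answer 16838
Part 2: B1 = 16838; m = 29833; 29833 is prime, so its only divisors are 1 and 29833; sigma = 1 + 29833 = 29834; answer 29834
Part 3: B2 = 29834; d = 2; remainder = value at the root: -5*(2)^2 + 4*(2)^1 + 6 = (-20) + (8) + (6) = -6; answer -6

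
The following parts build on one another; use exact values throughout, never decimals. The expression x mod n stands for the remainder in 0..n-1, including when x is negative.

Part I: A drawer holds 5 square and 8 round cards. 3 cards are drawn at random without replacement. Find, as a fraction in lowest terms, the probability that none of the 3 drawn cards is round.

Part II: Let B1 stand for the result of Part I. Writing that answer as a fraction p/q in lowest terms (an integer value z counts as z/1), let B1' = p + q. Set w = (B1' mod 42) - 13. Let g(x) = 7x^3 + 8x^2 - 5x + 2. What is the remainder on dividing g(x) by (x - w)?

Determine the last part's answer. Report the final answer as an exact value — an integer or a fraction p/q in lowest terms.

Part I: total draws C(13,3) = 286; favorable C(5,3) = 10; P = 5/143; answer 5/143
Part II: B1 = 5/143; threaded value p + q = 148; w = 9; remainder = value at the root: 7*(9)^3 + 8*(9)^2 - 5*(9)^1 + 2 = (5103) + (648) + (-45) + (2) = 5708; answer 5708

5708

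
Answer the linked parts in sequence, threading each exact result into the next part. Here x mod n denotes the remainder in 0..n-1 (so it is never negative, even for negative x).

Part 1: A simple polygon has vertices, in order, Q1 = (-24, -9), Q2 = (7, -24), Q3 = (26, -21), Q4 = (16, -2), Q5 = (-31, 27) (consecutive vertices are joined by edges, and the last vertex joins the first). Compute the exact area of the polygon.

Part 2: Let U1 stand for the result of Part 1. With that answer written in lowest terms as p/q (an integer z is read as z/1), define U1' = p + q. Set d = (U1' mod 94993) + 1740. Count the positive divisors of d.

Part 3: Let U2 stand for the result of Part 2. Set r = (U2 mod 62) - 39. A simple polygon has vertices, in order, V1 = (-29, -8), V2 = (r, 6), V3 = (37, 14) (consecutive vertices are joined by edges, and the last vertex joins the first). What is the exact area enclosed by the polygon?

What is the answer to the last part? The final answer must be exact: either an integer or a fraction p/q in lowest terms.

528

Part 1: cross terms: (-24*-24 - 7*-9)=639, (7*-21 - 26*-24)=477, (26*-2 - 16*-21)=284, (16*27 - -31*-2)=370, (-31*-9 - -24*27)=927; twice the area = |2697| = 2697; area = 2697/2; answer 2697/2
Part 2: U1 = 2697/2; threaded value p + q = 2699; d = 4439; 4439 = 23 * 193; number of divisors = (1+1) * (1+1) = 4; answer 4
Part 3: U2 = 4; r = -35; cross terms: (-29*6 - -35*-8)=-454, (-35*14 - 37*6)=-712, (37*-8 - -29*14)=110; twice the area = |-1056| = 1056; area = 528; answer 528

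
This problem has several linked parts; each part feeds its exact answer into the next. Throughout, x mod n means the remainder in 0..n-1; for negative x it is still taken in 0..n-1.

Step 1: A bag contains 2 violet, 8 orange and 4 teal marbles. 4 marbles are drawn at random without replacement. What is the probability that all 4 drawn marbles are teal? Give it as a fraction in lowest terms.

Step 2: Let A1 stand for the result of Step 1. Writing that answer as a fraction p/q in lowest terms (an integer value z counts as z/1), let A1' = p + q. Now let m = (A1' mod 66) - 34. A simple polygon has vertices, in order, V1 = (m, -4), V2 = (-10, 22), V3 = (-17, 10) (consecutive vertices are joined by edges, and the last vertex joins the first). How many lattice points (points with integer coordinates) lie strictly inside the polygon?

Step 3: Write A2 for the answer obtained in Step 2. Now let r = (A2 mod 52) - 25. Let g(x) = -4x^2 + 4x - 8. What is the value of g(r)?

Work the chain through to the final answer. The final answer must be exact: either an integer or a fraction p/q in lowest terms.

Step 1: total draws C(14,4) = 1001; favorable C(4,4) = 1; P = 1/1001; answer 1/1001
Step 2: A1 = 1/1001; threaded value p + q = 1002; m = -22; cross terms: (-22*22 - -10*-4)=-524, (-10*10 - -17*22)=274, (-17*-4 - -22*10)=288; twice the area = |38| = 38; area = 19; boundary points = 2 + 1 + 1 = 4; strictly interior points = area - boundary/2 + 1 = 18; answer 18
Step 3: A2 = 18; r = -7; -4*(-7)^2 + 4*(-7)^1 - 8 = (-196) + (-28) + (-8) = -232; answer -232

-232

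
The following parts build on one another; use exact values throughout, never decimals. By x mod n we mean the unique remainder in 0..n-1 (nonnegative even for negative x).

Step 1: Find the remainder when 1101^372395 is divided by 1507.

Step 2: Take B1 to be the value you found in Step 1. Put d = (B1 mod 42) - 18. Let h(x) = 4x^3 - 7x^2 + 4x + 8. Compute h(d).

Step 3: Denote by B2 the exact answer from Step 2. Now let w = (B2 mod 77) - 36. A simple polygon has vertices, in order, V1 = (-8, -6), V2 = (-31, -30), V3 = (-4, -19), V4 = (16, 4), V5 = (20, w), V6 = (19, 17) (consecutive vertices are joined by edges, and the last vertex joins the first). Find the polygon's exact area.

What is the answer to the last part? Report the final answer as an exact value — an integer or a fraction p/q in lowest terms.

1159/2

Step 1: squarings mod 1507: 1101^1=1101, 1101^2=573, 1101^4=1310, 1101^8=1134, 1101^16=485, 1101^32=133, 1101^64=1112, 1101^128=804, 1101^256=1420, 1101^512=34, 1101^1024=1156, 1101^2048=1134, 1101^4096=485, 1101^8192=133, 1101^16384=1112, 1101^32768=804, 1101^65536=1420, 1101^131072=34, 1101^262144=1156; 1101^372395 = 1101^1 * 1101^2 * 1101^8 * 1101^32 * 1101^128 * 1101^512 * 1101^1024 * 1101^2048 * 1101^8192 * 1101^32768 * 1101^65536 * 1101^262144 = 232 (mod 1507); answer 232
Step 2: B1 = 232; d = 4; 4*(4)^3 - 7*(4)^2 + 4*(4)^1 + 8 = (256) + (-112) + (16) + (8) = 168; answer 168
Step 3: B2 = 168; w = -22; cross terms: (-8*-30 - -31*-6)=54, (-31*-19 - -4*-30)=469, (-4*4 - 16*-19)=288, (16*-22 - 20*4)=-432, (20*17 - 19*-22)=758, (19*-6 - -8*17)=22; twice the area = |1159| = 1159; area = 1159/2; answer 1159/2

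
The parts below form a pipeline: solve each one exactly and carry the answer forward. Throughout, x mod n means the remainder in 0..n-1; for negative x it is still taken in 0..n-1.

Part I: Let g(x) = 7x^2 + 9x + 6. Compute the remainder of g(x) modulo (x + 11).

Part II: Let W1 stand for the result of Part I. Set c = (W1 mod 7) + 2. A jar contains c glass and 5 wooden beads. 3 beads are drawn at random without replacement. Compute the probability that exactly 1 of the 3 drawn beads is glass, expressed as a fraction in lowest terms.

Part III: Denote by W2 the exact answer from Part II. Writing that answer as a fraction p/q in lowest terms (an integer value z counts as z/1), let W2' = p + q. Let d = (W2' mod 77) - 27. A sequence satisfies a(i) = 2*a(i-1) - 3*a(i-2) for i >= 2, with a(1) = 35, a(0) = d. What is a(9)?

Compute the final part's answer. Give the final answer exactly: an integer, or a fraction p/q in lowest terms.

2219

Part I: remainder = value at the root: 7*(-11)^2 + 9*(-11)^1 + 6 = (847) + (-99) + (6) = 754; answer 754
Part II: W1 = 754; c = 7; total draws C(12,3) = 220; favorable C(7,1)*C(5,2) = 70; P = 7/22; answer 7/22
Part III: W2 = 7/22; threaded value p + q = 29; d = 2; a(2) = 2*(35) - 3*(2) = 64; iterating: a(2)=64, a(3)=23, a(4)=-146, a(5)=-361, a(6)=-284, a(7)=515, a(8)=1882, a(9)=2219; answer 2219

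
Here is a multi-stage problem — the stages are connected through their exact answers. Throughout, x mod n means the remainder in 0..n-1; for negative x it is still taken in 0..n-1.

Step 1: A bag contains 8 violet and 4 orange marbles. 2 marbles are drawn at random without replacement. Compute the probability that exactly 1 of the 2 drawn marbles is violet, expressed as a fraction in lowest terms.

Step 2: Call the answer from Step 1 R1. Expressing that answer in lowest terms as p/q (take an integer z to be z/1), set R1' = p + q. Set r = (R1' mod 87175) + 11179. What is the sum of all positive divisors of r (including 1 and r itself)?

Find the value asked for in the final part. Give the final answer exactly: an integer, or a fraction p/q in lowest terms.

22512

Step 1: total draws C(12,2) = 66; favorable C(8,1)*C(4,1) = 32; P = 16/33; answer 16/33
Step 2: R1 = 16/33; threaded value p + q = 49; r = 11228; 11228 = 2^2 * 7 * 401; sigma = (1 + 2 + 4) * (1 + 7) * (1 + 401) = 7 * 8 * 402 = 22512; answer 22512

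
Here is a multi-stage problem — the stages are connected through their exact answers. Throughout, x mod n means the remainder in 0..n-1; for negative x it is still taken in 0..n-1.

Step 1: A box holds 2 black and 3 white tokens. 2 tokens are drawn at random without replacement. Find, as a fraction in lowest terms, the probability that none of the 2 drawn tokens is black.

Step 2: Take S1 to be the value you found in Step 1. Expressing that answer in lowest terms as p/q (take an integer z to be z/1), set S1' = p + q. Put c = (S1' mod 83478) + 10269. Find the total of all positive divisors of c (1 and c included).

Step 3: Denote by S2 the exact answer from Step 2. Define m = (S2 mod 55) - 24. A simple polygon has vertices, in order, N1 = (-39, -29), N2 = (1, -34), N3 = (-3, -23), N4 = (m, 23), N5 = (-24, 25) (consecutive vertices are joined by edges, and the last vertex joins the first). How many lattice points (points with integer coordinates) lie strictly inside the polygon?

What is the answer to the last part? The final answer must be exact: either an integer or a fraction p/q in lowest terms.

1975

Step 1: total draws C(5,2) = 10; favorable C(3,2) = 3; P = 3/10; answer 3/10
Step 2: S1 = 3/10; threaded value p + q = 13; c = 10282; 10282 = 2 * 53 * 97; sigma = (1 + 2) * (1 + 53) * (1 + 97) = 3 * 54 * 98 = 15876; answer 15876
Step 3: S2 = 15876; m = 12; cross terms: (-39*-34 - 1*-29)=1355, (1*-23 - -3*-34)=-125, (-3*23 - 12*-23)=207, (12*25 - -24*23)=852, (-24*-29 - -39*25)=1671; twice the area = |3960| = 3960; area = 1980; boundary points = 5 + 1 + 1 + 2 + 3 = 12; strictly interior points = area - boundary/2 + 1 = 1975; answer 1975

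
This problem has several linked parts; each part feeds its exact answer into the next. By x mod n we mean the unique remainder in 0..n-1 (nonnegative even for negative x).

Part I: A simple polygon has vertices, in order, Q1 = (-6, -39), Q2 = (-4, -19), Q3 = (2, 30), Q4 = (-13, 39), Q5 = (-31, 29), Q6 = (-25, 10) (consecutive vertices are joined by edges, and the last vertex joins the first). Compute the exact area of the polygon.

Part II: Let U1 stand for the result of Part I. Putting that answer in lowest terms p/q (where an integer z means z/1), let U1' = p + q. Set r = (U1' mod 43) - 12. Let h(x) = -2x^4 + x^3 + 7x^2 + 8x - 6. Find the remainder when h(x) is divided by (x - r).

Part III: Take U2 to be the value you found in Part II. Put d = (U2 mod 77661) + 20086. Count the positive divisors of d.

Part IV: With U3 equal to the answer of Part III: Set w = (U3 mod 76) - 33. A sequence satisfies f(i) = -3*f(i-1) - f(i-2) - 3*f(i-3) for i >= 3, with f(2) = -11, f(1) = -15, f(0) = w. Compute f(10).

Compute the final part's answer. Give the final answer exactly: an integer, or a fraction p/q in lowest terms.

Part I: cross terms: (-6*-19 - -4*-39)=-42, (-4*30 - 2*-19)=-82, (2*39 - -13*30)=468, (-13*29 - -31*39)=832, (-31*10 - -25*29)=415, (-25*-39 - -6*10)=1035; twice the area = |2626| = 2626; area = 1313; answer 1313
Part II: U1 = 1313; threaded value p + q = 1314; r = 12; remainder = value at the root: -2*(12)^4 + 1*(12)^3 + 7*(12)^2 + 8*(12)^1 - 6 = (-41472) + (1728) + (1008) + (96) + (-6) = -38646; answer -38646
Part III: U2 = -38646; d = 59101; 59101 = 7 * 8443; number of divisors = (1+1) * (1+1) = 4; answer 4
Part IV: U3 = 4; w = -29; f(3) = -3*(-11) - 1*(-15) - 3*(-29) = 135; iterating: f(3)=135, f(4)=-349, f(5)=945, f(6)=-2891, f(7)=8775, f(8)=-26269, f(9)=78705, f(10)=-236171; answer -236171

-236171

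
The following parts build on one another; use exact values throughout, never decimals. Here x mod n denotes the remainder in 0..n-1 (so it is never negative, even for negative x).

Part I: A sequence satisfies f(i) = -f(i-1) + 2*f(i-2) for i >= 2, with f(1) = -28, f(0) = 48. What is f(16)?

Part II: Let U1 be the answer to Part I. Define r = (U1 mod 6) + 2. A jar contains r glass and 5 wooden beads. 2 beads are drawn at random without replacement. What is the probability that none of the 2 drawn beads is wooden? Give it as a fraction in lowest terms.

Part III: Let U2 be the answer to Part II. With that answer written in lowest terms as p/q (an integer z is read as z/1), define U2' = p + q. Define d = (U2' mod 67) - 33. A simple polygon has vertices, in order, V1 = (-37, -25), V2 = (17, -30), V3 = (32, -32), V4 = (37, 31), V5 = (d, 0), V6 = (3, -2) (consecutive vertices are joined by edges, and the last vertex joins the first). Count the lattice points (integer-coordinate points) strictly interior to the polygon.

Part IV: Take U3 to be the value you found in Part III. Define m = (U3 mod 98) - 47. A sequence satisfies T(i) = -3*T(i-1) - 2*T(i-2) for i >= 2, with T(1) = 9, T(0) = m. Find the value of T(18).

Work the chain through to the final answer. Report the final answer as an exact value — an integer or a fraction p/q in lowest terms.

Part I: f(2) = -1*(-28) + 2*(48) = 124; iterating: f(2)=124, f(3)=-180, f(4)=428, f(5)=-788, f(6)=1644, f(7)=-3220, f(8)=6508, f(9)=-12948, f(10)=25964, f(11)=-51860, f(12)=103788, f(13)=-207508, f(14)=415084, f(15)=-830100, f(16)=1660268; answer 1660268
Part II: U1 = 1660268; r = 4; total draws C(9,2) = 36; favorable C(4,2) = 6; P = 1/6; answer 1/6
Part III: U2 = 1/6; threaded value p + q = 7; d = -26; cross terms: (-37*-30 - 17*-25)=1535, (17*-32 - 32*-30)=416, (32*31 - 37*-32)=2176, (37*0 - -26*31)=806, (-26*-2 - 3*0)=52, (3*-25 - -37*-2)=-149; twice the area = |4836| = 4836; area = 2418; boundary points = 1 + 1 + 1 + 1 + 1 + 1 = 6; strictly interior points = area - boundary/2 + 1 = 2416; answer 2416
Part IV: U3 = 2416; m = 17; T(2) = -3*(9) - 2*(17) = -61; iterating: T(2)=-61, T(3)=165, T(4)=-373, T(5)=789, T(6)=-1621, T(7)=3285, T(8)=-6613, T(9)=13269, T(10)=-26581, T(11)=53205, T(12)=-106453, T(13)=212949, T(14)=-425941, T(15)=851925, T(16)=-1703893, T(17)=3407829, T(18)=-6815701; answer -6815701

-6815701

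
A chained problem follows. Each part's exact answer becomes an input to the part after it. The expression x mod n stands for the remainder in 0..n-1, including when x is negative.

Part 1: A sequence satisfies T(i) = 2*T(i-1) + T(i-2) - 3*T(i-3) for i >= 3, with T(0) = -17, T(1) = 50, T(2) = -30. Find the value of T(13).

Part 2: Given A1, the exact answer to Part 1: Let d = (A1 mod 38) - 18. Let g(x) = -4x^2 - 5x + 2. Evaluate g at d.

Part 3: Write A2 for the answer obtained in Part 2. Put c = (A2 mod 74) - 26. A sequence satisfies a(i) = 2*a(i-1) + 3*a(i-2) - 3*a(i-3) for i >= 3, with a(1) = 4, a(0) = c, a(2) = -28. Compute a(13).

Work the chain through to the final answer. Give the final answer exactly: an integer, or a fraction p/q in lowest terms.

-1207613

Part 1: T(3) = 2*(-30) + 1*(50) - 3*(-17) = 41; iterating: T(3)=41, T(4)=-98, T(5)=-65, T(6)=-351, T(7)=-473, T(8)=-1102, T(9)=-1624, T(10)=-2931, T(11)=-4180, T(12)=-6419, T(13)=-8225; answer -8225
Part 2: A1 = -8225; d = 3; -4*(3)^2 - 5*(3)^1 + 2 = (-36) + (-15) + (2) = -49; answer -49
Part 3: A2 = -49; c = -1; a(3) = 2*(-28) + 3*(4) - 3*(-1) = -41; iterating: a(3)=-41, a(4)=-178, a(5)=-395, a(6)=-1201, a(7)=-3053, a(8)=-8524, a(9)=-22604, a(10)=-61621, a(11)=-165482, a(12)=-448015, a(13)=-1207613; answer -1207613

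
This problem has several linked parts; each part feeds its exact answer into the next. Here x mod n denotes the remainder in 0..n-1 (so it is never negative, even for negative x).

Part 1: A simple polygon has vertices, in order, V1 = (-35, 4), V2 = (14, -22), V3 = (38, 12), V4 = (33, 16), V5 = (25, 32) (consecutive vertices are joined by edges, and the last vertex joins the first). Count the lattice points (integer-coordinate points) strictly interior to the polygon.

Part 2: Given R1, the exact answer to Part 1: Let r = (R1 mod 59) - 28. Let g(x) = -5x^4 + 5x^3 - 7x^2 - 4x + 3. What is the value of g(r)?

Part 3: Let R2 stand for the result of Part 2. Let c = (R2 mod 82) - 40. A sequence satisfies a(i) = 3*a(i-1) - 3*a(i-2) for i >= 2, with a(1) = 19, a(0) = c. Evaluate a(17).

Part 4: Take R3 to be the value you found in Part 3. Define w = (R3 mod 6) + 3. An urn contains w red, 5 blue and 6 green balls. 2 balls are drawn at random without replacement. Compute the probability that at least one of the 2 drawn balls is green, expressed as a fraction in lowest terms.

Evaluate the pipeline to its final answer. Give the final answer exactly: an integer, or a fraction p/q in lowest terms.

Part 1: cross terms: (-35*-22 - 14*4)=714, (14*12 - 38*-22)=1004, (38*16 - 33*12)=212, (33*32 - 25*16)=656, (25*4 - -35*32)=1220; twice the area = |3806| = 3806; area = 1903; boundary points = 1 + 2 + 1 + 8 + 4 = 16; strictly interior points = area - boundary/2 + 1 = 1896; answer 1896
Part 2: R1 = 1896; r = -20; -5*(-20)^4 + 5*(-20)^3 - 7*(-20)^2 - 4*(-20)^1 + 3 = (-800000) + (-40000) + (-2800) + (80) + (3) = -842717; answer -842717
Part 3: R2 = -842717; c = 39; a(2) = 3*(19) - 3*(39) = -60; iterating: a(2)=-60, a(3)=-237, a(4)=-531, a(5)=-882, a(6)=-1053, a(7)=-513, a(8)=1620, a(9)=6399, a(10)=14337, a(11)=23814, a(12)=28431, a(13)=13851, a(14)=-43740, a(15)=-172773, a(16)=-387099, a(17)=-642978; answer -642978
Part 4: R3 = -642978; w = 3; total draws C(14,2) = 91; complement C(8,2) = 28; favorable 91 - 28 = 63; P = 9/13; answer 9/13

9/13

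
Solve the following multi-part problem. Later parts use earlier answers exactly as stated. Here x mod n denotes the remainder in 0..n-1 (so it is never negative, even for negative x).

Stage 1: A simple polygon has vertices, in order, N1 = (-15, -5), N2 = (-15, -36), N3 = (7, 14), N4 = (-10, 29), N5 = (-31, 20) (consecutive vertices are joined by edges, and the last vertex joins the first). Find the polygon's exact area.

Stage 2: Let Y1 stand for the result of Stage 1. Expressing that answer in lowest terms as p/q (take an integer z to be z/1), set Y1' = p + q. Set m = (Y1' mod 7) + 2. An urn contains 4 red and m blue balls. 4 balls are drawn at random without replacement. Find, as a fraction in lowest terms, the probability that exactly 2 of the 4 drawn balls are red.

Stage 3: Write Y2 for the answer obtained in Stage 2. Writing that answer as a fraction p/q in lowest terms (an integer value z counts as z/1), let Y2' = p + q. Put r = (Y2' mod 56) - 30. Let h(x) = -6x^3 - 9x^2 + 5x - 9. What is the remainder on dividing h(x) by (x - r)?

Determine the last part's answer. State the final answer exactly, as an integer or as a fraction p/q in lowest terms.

Stage 1: cross terms: (-15*-36 - -15*-5)=465, (-15*14 - 7*-36)=42, (7*29 - -10*14)=343, (-10*20 - -31*29)=699, (-31*-5 - -15*20)=455; twice the area = |2004| = 2004; area = 1002; answer 1002
Stage 2: Y1 = 1002; threaded value p + q = 1003; m = 4; total draws C(8,4) = 70; favorable C(4,2)*C(4,2) = 36; P = 18/35; answer 18/35
Stage 3: Y2 = 18/35; threaded value p + q = 53; r = 23; remainder = value at the root: -6*(23)^3 - 9*(23)^2 + 5*(23)^1 - 9 = (-73002) + (-4761) + (115) + (-9) = -77657; answer -77657

-77657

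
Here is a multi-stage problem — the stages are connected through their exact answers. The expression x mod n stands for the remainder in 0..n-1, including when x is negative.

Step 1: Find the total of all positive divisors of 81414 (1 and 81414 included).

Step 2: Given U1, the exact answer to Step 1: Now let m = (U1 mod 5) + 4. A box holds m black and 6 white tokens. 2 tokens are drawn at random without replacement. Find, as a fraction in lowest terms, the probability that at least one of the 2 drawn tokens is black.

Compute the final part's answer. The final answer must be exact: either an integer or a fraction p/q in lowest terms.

Step 1: 81414 = 2 * 3^2 * 4523; sigma = (1 + 2) * (1 + 3 + 9) * (1 + 4523) = 3 * 13 * 4524 = 176436; answer 176436
Step 2: U1 = 176436; m = 5; total draws C(11,2) = 55; complement C(6,2) = 15; favorable 55 - 15 = 40; P = 8/11; answer 8/11

8/11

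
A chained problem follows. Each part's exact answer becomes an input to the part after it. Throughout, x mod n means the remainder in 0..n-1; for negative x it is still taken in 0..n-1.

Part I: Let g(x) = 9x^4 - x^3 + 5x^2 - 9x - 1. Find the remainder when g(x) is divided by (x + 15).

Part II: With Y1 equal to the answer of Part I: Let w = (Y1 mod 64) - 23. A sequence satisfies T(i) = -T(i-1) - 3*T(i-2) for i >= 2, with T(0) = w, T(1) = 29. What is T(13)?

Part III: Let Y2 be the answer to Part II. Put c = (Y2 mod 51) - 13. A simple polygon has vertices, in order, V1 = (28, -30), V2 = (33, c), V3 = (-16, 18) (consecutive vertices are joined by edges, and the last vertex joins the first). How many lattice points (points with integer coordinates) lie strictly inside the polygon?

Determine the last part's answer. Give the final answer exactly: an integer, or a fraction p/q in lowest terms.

Part I: remainder = value at the root: 9*(-15)^4 - 1*(-15)^3 + 5*(-15)^2 - 9*(-15)^1 - 1 = (455625) + (3375) + (1125) + (135) + (-1) = 460259; answer 460259
Part II: Y1 = 460259; w = 12; T(2) = -1*(29) - 3*(12) = -65; iterating: T(2)=-65, T(3)=-22, T(4)=217, T(5)=-151, T(6)=-500, T(7)=953, T(8)=547, T(9)=-3406, T(10)=1765, T(11)=8453, T(12)=-13748, T(13)=-11611; answer -11611
Part III: Y2 = -11611; c = 4; cross terms: (28*4 - 33*-30)=1102, (33*18 - -16*4)=658, (-16*-30 - 28*18)=-24; twice the area = |1736| = 1736; area = 868; boundary points = 1 + 7 + 4 = 12; strictly interior points = area - boundary/2 + 1 = 863; answer 863

863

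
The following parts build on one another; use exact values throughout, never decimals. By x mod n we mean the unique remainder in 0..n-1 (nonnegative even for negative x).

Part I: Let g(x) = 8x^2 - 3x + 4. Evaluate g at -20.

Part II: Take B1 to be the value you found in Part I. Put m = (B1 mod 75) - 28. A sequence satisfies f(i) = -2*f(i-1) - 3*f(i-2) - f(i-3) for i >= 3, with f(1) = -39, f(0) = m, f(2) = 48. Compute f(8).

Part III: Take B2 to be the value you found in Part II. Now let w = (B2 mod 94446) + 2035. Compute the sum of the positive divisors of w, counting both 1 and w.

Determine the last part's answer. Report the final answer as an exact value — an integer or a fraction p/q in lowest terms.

Part I: 8*(-20)^2 - 3*(-20)^1 + 4 = (3200) + (60) + (4) = 3264; answer 3264
Part II: B1 = 3264; m = 11; f(3) = -2*(48) - 3*(-39) - 1*(11) = 10; iterating: f(3)=10, f(4)=-125, f(5)=172, f(6)=21, f(7)=-433, f(8)=631; answer 631
Part III: B2 = 631; w = 2666; 2666 = 2 * 31 * 43; sigma = (1 + 2) * (1 + 31) * (1 + 43) = 3 * 32 * 44 = 4224; answer 4224

4224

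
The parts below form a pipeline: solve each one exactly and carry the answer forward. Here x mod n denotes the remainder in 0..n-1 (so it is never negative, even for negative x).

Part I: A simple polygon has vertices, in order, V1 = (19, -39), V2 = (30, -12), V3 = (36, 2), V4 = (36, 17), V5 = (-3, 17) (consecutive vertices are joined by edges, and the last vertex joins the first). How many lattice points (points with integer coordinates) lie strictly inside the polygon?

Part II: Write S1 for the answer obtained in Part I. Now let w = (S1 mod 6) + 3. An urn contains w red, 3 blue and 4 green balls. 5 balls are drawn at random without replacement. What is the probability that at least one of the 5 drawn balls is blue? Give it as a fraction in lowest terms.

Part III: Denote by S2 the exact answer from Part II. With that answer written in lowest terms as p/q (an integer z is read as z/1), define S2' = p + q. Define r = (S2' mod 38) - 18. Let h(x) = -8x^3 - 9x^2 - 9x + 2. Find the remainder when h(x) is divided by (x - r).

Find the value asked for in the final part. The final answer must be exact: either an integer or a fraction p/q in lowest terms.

Part I: cross terms: (19*-12 - 30*-39)=942, (30*2 - 36*-12)=492, (36*17 - 36*2)=540, (36*17 - -3*17)=663, (-3*-39 - 19*17)=-206; twice the area = |2431| = 2431; area = 2431/2; boundary points = 1 + 2 + 15 + 39 + 2 = 59; strictly interior points = area - boundary/2 + 1 = 1187; answer 1187
Part II: S1 = 1187; w = 8; total draws C(15,5) = 3003; complement C(12,5) = 792; favorable 3003 - 792 = 2211; P = 67/91; answer 67/91
Part III: S2 = 67/91; threaded value p + q = 158; r = -12; remainder = value at the root: -8*(-12)^3 - 9*(-12)^2 - 9*(-12)^1 + 2 = (13824) + (-1296) + (108) + (2) = 12638; answer 12638

12638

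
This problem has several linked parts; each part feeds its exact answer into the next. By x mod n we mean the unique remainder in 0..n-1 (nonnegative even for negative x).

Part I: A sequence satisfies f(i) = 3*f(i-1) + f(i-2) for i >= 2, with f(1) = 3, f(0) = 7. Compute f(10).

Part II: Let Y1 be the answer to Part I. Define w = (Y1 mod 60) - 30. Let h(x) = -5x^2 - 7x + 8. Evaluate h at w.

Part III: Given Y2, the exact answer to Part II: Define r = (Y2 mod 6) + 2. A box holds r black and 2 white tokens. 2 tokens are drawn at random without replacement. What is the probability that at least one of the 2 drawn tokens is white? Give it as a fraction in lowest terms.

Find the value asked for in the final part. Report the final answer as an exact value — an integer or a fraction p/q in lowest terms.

3/5

Part I: f(2) = 3*(3) + 1*(7) = 16; iterating: f(2)=16, f(3)=51, f(4)=169, f(5)=558, f(6)=1843, f(7)=6087, f(8)=20104, f(9)=66399, f(10)=219301; answer 219301
Part II: Y1 = 219301; w = -29; -5*(-29)^2 - 7*(-29)^1 + 8 = (-4205) + (203) + (8) = -3994; answer -3994
Part III: Y2 = -3994; r = 4; total draws C(6,2) = 15; complement C(4,2) = 6; favorable 15 - 6 = 9; P = 3/5; answer 3/5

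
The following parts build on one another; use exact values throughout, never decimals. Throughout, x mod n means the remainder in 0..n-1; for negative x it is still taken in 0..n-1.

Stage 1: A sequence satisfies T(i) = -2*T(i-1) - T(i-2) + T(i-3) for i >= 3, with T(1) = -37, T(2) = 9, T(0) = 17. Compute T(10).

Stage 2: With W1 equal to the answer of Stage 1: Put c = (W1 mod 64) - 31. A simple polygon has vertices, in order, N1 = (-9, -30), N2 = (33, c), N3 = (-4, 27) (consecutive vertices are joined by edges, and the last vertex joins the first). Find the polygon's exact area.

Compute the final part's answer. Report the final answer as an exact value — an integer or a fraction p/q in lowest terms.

Stage 1: T(3) = -2*(9) - 1*(-37) + 1*(17) = 36; iterating: T(3)=36, T(4)=-118, T(5)=209, T(6)=-264, T(7)=201, T(8)=71, T(9)=-607, T(10)=1344; answer 1344
Stage 2: W1 = 1344; c = -31; cross terms: (-9*-31 - 33*-30)=1269, (33*27 - -4*-31)=767, (-4*-30 - -9*27)=363; twice the area = |2399| = 2399; area = 2399/2; answer 2399/2

2399/2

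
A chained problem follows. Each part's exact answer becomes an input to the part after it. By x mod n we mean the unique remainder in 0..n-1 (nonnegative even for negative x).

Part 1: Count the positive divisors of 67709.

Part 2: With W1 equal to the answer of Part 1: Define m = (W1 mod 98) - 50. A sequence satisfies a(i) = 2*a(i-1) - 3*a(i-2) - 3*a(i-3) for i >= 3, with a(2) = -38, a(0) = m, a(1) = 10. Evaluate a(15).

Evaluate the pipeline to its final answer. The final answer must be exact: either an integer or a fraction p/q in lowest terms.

Part 1: 67709 is prime, so its only divisors are 1 and 67709; count = 2; answer 2
Part 2: W1 = 2; m = -48; a(3) = 2*(-38) - 3*(10) - 3*(-48) = 38; iterating: a(3)=38, a(4)=160, a(5)=320, a(6)=46, a(7)=-1348, a(8)=-3794, a(9)=-3682, a(10)=8062, a(11)=38552, a(12)=63964, a(13)=-11914, a(14)=-331376, a(15)=-818902; answer -818902

-818902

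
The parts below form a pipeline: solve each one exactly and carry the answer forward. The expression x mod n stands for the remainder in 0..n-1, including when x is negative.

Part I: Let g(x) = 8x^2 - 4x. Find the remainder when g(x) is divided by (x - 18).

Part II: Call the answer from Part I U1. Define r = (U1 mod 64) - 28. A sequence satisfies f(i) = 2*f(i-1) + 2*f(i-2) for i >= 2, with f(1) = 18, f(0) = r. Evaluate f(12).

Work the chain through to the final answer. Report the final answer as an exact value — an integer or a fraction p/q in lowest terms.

752384

Part I: remainder = value at the root: 8*(18)^2 - 4*(18)^1 = (2592) + (-72) = 2520; answer 2520
Part II: U1 = 2520; r = -4; f(2) = 2*(18) + 2*(-4) = 28; iterating: f(2)=28, f(3)=92, f(4)=240, f(5)=664, f(6)=1808, f(7)=4944, f(8)=13504, f(9)=36896, f(10)=100800, f(11)=275392, f(12)=752384; answer 752384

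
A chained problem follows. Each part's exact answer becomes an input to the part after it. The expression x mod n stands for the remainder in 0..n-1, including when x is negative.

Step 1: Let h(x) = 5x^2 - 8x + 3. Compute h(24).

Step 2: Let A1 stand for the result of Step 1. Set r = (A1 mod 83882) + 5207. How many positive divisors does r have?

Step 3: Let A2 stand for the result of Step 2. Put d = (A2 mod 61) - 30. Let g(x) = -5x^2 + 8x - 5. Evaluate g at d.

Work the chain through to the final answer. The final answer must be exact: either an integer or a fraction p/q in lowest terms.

-2601

Step 1: 5*(24)^2 - 8*(24)^1 + 3 = (2880) + (-192) + (3) = 2691; answer 2691
Step 2: A1 = 2691; r = 7898; 7898 = 2 * 11 * 359; number of divisors = (1+1) * (1+1) * (1+1) = 8; answer 8
Step 3: A2 = 8; d = -22; -5*(-22)^2 + 8*(-22)^1 - 5 = (-2420) + (-176) + (-5) = -2601; answer -2601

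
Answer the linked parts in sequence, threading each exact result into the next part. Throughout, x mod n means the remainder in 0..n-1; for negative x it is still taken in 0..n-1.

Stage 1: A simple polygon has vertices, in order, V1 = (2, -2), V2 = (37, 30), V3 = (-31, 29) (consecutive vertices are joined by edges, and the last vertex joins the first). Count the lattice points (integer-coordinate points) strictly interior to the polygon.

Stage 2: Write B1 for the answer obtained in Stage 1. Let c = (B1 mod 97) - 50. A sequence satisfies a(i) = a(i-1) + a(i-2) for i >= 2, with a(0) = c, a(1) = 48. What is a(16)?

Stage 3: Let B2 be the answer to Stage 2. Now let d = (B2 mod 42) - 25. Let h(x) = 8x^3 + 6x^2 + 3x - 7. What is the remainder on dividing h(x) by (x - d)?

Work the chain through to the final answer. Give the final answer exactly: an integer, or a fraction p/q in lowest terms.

-5380

Stage 1: cross terms: (2*30 - 37*-2)=134, (37*29 - -31*30)=2003, (-31*-2 - 2*29)=4; twice the area = |2141| = 2141; area = 2141/2; boundary points = 1 + 1 + 1 = 3; strictly interior points = area - boundary/2 + 1 = 1070; answer 1070
Stage 2: B1 = 1070; c = -47; a(2) = 1*(48) + 1*(-47) = 1; iterating: a(2)=1, a(3)=49, a(4)=50, a(5)=99, a(6)=149, a(7)=248, a(8)=397, a(9)=645, a(10)=1042, a(11)=1687, a(12)=2729, a(13)=4416, a(14)=7145, a(15)=11561, a(16)=18706; answer 18706
Stage 3: B2 = 18706; d = -9; remainder = value at the root: 8*(-9)^3 + 6*(-9)^2 + 3*(-9)^1 - 7 = (-5832) + (486) + (-27) + (-7) = -5380; answer -5380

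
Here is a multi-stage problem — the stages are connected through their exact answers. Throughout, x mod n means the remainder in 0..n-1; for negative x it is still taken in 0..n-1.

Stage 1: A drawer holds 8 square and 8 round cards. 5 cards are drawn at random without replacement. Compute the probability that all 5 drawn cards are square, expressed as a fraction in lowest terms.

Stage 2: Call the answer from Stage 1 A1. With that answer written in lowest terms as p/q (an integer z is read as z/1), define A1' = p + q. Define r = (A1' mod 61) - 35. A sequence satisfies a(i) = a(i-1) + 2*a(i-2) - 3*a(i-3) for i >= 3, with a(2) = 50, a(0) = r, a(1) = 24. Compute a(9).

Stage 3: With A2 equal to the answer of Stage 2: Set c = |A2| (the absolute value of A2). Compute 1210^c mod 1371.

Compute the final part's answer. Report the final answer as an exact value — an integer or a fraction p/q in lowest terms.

1243

Stage 1: total draws C(16,5) = 4368; favorable C(8,5) = 56; P = 1/78; answer 1/78
Stage 2: A1 = 1/78; threaded value p + q = 79; r = -17; a(3) = 1*(50) + 2*(24) - 3*(-17) = 149; iterating: a(3)=149, a(4)=177, a(5)=325, a(6)=232, a(7)=351, a(8)=-160, a(9)=-154; answer -154
Stage 3: A2 = -154; c = 154; squarings mod 1371: 1210^1=1210, 1210^2=1243, 1210^4=1303, 1210^8=511, 1210^16=631, 1210^32=571, 1210^64=1114, 1210^128=241; 1210^154 = 1210^2 * 1210^8 * 1210^16 * 1210^128 = 1243 (mod 1371); answer 1243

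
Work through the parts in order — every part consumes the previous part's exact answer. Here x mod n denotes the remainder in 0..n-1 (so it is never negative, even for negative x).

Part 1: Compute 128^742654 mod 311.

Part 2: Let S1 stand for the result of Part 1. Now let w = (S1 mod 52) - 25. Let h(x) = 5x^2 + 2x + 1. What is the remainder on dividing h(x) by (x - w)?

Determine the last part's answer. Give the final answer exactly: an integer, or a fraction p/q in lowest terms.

Part 1: squarings mod 311: 128^1=128, 128^2=212, 128^4=160, 128^8=98, 128^16=274, 128^32=125, 128^64=75, 128^128=27, 128^256=107, 128^512=253, 128^1024=254, 128^2048=139, 128^4096=39, 128^8192=277, 128^16384=223, 128^32768=280, 128^65536=28, 128^131072=162, 128^262144=120, 128^524288=94; 128^742654 = 128^2 * 128^4 * 128^8 * 128^16 * 128^32 * 128^64 * 128^128 * 128^1024 * 128^4096 * 128^16384 * 128^65536 * 128^131072 * 128^524288 = 144 (mod 311); answer 144
Part 2: S1 = 144; w = 15; remainder = value at the root: 5*(15)^2 + 2*(15)^1 + 1 = (1125) + (30) + (1) = 1156; answer 1156

1156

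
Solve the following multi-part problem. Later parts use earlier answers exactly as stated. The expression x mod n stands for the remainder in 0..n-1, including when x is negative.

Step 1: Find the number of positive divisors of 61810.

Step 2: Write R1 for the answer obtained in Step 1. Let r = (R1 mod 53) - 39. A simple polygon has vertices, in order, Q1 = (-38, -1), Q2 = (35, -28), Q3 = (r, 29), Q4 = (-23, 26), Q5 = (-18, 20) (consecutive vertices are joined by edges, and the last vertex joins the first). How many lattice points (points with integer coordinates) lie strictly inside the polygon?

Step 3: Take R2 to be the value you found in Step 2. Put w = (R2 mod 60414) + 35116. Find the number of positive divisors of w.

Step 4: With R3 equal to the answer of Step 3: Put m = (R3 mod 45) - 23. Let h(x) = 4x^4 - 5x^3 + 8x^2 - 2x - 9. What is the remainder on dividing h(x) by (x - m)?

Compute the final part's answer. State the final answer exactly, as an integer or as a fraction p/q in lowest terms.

Step 1: 61810 = 2 * 5 * 7 * 883; number of divisors = (1+1) * (1+1) * (1+1) * (1+1) = 16; answer 16
Step 2: R1 = 16; r = -23; cross terms: (-38*-28 - 35*-1)=1099, (35*29 - -23*-28)=371, (-23*26 - -23*29)=69, (-23*20 - -18*26)=8, (-18*-1 - -38*20)=778; twice the area = |2325| = 2325; area = 2325/2; boundary points = 1 + 1 + 3 + 1 + 1 = 7; strictly interior points = area - boundary/2 + 1 = 1160; answer 1160
Step 3: R2 = 1160; w = 36276; 36276 = 2^2 * 3 * 3023; number of divisors = (2+1) * (1+1) * (1+1) = 12; answer 12
Step 4: R3 = 12; m = -11; remainder = value at the root: 4*(-11)^4 - 5*(-11)^3 + 8*(-11)^2 - 2*(-11)^1 - 9 = (58564) + (6655) + (968) + (22) + (-9) = 66200; answer 66200

66200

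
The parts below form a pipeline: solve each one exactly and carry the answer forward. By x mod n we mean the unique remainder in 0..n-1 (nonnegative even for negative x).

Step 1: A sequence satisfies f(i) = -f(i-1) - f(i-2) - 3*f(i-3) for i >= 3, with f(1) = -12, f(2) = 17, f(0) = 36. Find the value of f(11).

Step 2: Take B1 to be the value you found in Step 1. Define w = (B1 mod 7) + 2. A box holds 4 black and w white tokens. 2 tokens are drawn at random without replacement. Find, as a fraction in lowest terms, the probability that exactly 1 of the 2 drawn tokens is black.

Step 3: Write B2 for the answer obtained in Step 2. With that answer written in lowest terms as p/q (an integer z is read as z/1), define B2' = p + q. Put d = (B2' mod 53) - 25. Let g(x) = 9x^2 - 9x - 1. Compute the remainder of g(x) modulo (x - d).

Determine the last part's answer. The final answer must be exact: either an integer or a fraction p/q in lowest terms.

1187

Step 1: f(3) = -1*(17) - 1*(-12) - 3*(36) = -113; iterating: f(3)=-113, f(4)=132, f(5)=-70, f(6)=277, f(7)=-603, f(8)=536, f(9)=-764, f(10)=2037, f(11)=-2881; answer -2881
Step 2: B1 = -2881; w = 5; total draws C(9,2) = 36; favorable C(4,1)*C(5,1) = 20; P = 5/9; answer 5/9
Step 3: B2 = 5/9; threaded value p + q = 14; d = -11; remainder = value at the root: 9*(-11)^2 - 9*(-11)^1 - 1 = (1089) + (99) + (-1) = 1187; answer 1187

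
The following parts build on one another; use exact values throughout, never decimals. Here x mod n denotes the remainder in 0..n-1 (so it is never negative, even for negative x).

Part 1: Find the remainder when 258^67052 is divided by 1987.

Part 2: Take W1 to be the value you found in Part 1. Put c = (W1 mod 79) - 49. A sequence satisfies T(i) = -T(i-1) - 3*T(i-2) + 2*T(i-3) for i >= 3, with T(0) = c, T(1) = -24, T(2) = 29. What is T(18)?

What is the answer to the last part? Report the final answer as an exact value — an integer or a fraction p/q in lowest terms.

Part 1: squarings mod 1987: 258^1=258, 258^2=993, 258^4=497, 258^8=621, 258^16=163, 258^32=738, 258^64=206, 258^128=709, 258^256=1957, 258^512=900, 258^1024=1291, 258^2048=1575, 258^4096=849, 258^8192=1507, 258^16384=1895, 258^32768=516, 258^65536=1985; 258^67052 = 258^4 * 258^8 * 258^32 * 258^64 * 258^128 * 258^256 * 258^1024 * 258^65536 = 390 (mod 1987); answer 390
Part 2: W1 = 390; c = 25; T(3) = -1*(29) - 3*(-24) + 2*(25) = 93; iterating: T(3)=93, T(4)=-228, T(5)=7, T(6)=863, T(7)=-1340, T(8)=-1235, T(9)=6981, T(10)=-5956, T(11)=-17457, T(12)=49287, T(13)=-8828, T(14)=-173947, T(15)=299005, T(16)=205180, T(17)=-1450089, T(18)=1432559; answer 1432559

1432559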